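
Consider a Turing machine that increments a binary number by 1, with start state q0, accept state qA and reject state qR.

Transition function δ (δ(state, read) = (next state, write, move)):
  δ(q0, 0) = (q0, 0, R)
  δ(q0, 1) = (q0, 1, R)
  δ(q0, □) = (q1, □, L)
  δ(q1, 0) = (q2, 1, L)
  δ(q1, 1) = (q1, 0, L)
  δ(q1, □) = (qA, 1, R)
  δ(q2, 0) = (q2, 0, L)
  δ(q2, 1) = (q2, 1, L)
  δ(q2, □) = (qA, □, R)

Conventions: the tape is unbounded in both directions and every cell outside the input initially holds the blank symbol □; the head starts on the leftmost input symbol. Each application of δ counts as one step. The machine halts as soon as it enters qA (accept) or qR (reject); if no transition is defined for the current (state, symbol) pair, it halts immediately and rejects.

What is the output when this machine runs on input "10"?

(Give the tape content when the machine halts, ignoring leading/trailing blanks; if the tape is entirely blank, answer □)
Step 0: [q0]10 (head at position 0)
Step 1: δ(q0, 1) = (q0, 1, R)  ⊢  1[q0]0 (head at position 1)
Step 2: δ(q0, 0) = (q0, 0, R)  ⊢  10[q0]□ (head at position 2)
Step 3: δ(q0, □) = (q1, □, L)  ⊢  1[q1]0□ (head at position 1)
Step 4: δ(q1, 0) = (q2, 1, L)  ⊢  [q2]11□ (head at position 0)
Step 5: δ(q2, 1) = (q2, 1, L)  ⊢  [q2]□11□ (head at position -1)
Step 6: δ(q2, □) = (qA, □, R)  ⊢  □[qA]11□ (head at position 0)
The machine is in qA, so it halts and accepts.
Tape content when halted (ignoring surrounding blanks): 11

Final answer: Output: 11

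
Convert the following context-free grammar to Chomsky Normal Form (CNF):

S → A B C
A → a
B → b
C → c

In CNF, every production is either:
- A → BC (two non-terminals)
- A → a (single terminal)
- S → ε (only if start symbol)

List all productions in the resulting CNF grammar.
The grammar has no ε-productions or unit productions to eliminate.
A → a is already in CNF (single terminal) – keep it.
B → b is already in CNF (single terminal) – keep it.
C → c is already in CNF (single terminal) – keep it.
S → A B C has 3 symbols on the right: break it into binary productions S → A X0, X0 → B C.
Resulting CNF grammar (5 productions): A → a; B → b; C → c; S → A X0; X0 → B C

Final answer: A → a; B → b; C → c; S → A X0; X0 → B C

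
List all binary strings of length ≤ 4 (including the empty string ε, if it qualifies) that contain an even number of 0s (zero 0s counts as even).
Checking every binary string of length 0 to 4:
  Length 0: accepted: ε | rejected: (none)
  Length 1: accepted: 1 | rejected: 0
  Length 2: accepted: 00, 11 | rejected: 01, 10
  Length 3: accepted: 001, 010, 100, 111 | rejected: 000, 011, 101, 110
  Length 4: accepted: 0000, 0011, 0101, 0110, 1001, 1010, 1100, 1111 | rejected: 0001, 0010, 0100, 0111, 1000, 1011, 1101, 1110
Total: 16 string(s).

Final answer: ε, 1, 00, 11, 001, 010, 100, 111, 0000, 0011, 0101, 0110, 1001, 1010, 1100, 1111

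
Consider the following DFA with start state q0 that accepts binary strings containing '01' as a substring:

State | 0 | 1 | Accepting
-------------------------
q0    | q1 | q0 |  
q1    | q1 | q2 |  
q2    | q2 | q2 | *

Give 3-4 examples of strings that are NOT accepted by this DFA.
Any strings that end in a non-accepting state work; for example:
"1": q0 → q0; q0 is not accepting → rejected
"00": q0 → q1 → q1; q1 is not accepting → rejected
"100": q0 → q0 → q1 → q1; q1 is not accepting → rejected
"0000": q0 → q1 → q1 → q1 → q1; q1 is not accepting → rejected

Final answer: "1", "00", "100", "0000"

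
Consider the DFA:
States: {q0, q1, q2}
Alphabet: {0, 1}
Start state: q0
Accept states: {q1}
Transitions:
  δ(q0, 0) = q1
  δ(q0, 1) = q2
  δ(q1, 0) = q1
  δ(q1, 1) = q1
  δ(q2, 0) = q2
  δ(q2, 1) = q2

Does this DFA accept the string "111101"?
Processing string "111101":
  q0 --1--> q2
  q2 --1--> q2
  q2 --1--> q2
  q2 --1--> q2
  q2 --0--> q2
  q2 --1--> q2
Final state: q2
Accept states: {q1}
q2 is not an accept state, so the string is rejected.

Final answer: No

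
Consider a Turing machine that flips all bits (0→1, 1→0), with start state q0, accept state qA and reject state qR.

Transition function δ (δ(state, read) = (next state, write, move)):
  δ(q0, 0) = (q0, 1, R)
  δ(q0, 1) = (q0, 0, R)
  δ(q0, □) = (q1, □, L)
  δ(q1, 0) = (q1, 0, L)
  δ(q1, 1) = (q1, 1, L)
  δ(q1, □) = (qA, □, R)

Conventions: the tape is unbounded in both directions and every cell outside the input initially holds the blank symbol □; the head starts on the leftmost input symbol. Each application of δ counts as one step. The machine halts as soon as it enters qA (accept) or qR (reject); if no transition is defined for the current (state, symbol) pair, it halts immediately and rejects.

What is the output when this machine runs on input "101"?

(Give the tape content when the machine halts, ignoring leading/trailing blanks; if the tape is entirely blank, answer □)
Step 0: [q0]101 (head at position 0)
Step 1: δ(q0, 1) = (q0, 0, R)  ⊢  0[q0]01 (head at position 1)
Step 2: δ(q0, 0) = (q0, 1, R)  ⊢  01[q0]1 (head at position 2)
Step 3: δ(q0, 1) = (q0, 0, R)  ⊢  010[q0]□ (head at position 3)
Step 4: δ(q0, □) = (q1, □, L)  ⊢  01[q1]0□ (head at position 2)
Step 5: δ(q1, 0) = (q1, 0, L)  ⊢  0[q1]10□ (head at position 1)
Step 6: δ(q1, 1) = (q1, 1, L)  ⊢  [q1]010□ (head at position 0)
Step 7: δ(q1, 0) = (q1, 0, L)  ⊢  [q1]□010□ (head at position -1)
Step 8: δ(q1, □) = (qA, □, R)  ⊢  □[qA]010□ (head at position 0)
The machine is in qA, so it halts and accepts.
Tape content when halted (ignoring surrounding blanks): 010

Final answer: Output: 010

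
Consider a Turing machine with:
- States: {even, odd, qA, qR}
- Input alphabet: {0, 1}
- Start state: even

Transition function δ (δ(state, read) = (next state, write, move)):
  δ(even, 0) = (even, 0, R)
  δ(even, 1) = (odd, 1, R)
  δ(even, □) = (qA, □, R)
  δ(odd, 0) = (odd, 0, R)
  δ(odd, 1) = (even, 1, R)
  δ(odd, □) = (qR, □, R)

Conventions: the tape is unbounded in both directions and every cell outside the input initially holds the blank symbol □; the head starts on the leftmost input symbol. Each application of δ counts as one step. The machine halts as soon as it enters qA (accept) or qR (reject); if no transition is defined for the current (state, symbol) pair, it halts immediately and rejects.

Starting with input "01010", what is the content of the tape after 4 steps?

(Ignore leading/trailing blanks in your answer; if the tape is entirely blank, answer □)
Step 0: [even]01010 (head at position 0)
Step 1: δ(even, 0) = (even, 0, R)  ⊢  0[even]1010 (head at position 1)
Step 2: δ(even, 1) = (odd, 1, R)  ⊢  01[odd]010 (head at position 2)
Step 3: δ(odd, 0) = (odd, 0, R)  ⊢  010[odd]10 (head at position 3)
Step 4: δ(odd, 1) = (even, 1, R)  ⊢  0101[even]0 (head at position 4)
Tape after 4 steps (ignoring surrounding blanks): 01010

Final answer: Tape: 01010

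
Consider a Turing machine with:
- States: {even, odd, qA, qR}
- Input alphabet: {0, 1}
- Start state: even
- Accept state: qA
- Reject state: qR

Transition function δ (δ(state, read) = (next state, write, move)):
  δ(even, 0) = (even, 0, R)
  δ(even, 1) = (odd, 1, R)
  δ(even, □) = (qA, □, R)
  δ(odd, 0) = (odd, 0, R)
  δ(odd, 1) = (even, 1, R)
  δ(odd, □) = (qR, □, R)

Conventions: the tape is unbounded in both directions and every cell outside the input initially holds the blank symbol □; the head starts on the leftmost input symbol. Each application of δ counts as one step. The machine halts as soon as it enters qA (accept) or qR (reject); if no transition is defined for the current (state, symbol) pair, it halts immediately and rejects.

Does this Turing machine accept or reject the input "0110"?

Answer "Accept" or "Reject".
Step 0: [even]0110 (head at position 0)
Step 1: δ(even, 0) = (even, 0, R)  ⊢  0[even]110 (head at position 1)
Step 2: δ(even, 1) = (odd, 1, R)  ⊢  01[odd]10 (head at position 2)
Step 3: δ(odd, 1) = (even, 1, R)  ⊢  011[even]0 (head at position 3)
Step 4: δ(even, 0) = (even, 0, R)  ⊢  0110[even]□ (head at position 4)
Step 5: δ(even, □) = (qA, □, R)  ⊢  0110□[qA]□ (head at position 5)
The machine is in qA, so it halts and accepts.

Final answer: Accept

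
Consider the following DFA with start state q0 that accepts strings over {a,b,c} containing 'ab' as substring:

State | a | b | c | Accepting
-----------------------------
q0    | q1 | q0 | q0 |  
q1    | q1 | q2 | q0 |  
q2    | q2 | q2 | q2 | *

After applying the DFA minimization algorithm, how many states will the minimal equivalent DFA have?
All 3 states are reachable from q0, so none can be removed as unreachable.
Table-filling: first mark every (accepting, non-accepting) pair as distinguishable (accepting: {q2}; non-accepting: {q0, q1}).
Round 1: (q0, q1) on 'b' go to q0 and q2, already distinguishable → mark.
Every pair of states is distinguishable, so the DFA is already minimal.
Equivalence classes: {q0}, {q1}, {q2} → 3 states.

Final answer: 3 states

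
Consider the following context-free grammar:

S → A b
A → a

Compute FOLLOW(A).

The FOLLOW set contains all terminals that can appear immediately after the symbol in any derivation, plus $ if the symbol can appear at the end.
A occurs only in S → A b, where it is immediately followed by the terminal b. So FOLLOW(A) = {b}.

Final answer: {b}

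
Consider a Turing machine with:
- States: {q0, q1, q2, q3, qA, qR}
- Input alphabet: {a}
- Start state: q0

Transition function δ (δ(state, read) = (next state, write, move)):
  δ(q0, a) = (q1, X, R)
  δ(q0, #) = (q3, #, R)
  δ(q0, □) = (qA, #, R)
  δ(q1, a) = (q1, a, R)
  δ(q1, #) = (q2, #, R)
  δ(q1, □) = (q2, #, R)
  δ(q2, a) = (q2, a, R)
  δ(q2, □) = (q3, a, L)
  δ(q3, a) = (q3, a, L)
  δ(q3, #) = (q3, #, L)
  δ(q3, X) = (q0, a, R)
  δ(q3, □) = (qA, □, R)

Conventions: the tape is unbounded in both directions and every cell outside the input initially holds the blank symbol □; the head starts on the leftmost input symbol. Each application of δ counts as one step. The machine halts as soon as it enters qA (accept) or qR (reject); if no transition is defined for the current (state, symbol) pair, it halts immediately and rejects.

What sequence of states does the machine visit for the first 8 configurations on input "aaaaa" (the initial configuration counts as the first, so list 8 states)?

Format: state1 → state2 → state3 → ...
Step 0: [q0]aaaaa (head at position 0)
Step 1: δ(q0, a) = (q1, X, R)  ⊢  X[q1]aaaa (head at position 1)
Step 2: δ(q1, a) = (q1, a, R)  ⊢  Xa[q1]aaa (head at position 2)
Step 3: δ(q1, a) = (q1, a, R)  ⊢  Xaa[q1]aa (head at position 3)
Step 4: δ(q1, a) = (q1, a, R)  ⊢  Xaaa[q1]a (head at position 4)
Step 5: δ(q1, a) = (q1, a, R)  ⊢  Xaaaa[q1]□ (head at position 5)
Step 6: δ(q1, □) = (q2, #, R)  ⊢  Xaaaa#[q2]□ (head at position 6)
Step 7: δ(q2, □) = (q3, a, L)  ⊢  Xaaaa[q3]#a (head at position 5)
Reading off the states of these 8 configurations: q0 → q1 → q1 → q1 → q1 → q1 → q2 → q3

Final answer: q0 → q1 → q1 → q1 → q1 → q1 → q2 → q3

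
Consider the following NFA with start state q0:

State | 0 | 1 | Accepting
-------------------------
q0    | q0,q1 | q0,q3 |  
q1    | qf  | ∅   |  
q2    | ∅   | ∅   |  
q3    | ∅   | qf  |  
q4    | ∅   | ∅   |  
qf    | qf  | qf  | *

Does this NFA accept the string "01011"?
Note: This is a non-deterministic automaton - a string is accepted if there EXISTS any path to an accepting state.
Track the set of states the NFA could be in: start {q0}
Read '0': {q0} → {q0, q1}
Read '1': {q0, q1} → {q0, q3}
Read '0': {q0, q3} → {q0, q1}
Read '1': {q0, q1} → {q0, q3}
Read '1': {q0, q3} → {q0, q3, qf}
Final set {q0, q3, qf} contains accepting state(s) {qf} → accepted.

Final answer: Yes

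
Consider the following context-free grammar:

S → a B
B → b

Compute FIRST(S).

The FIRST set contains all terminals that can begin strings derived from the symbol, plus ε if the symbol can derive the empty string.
S has the single production S → a B, whose right-hand side begins with the terminal a. So FIRST(S) = {a}.

Final answer: {a}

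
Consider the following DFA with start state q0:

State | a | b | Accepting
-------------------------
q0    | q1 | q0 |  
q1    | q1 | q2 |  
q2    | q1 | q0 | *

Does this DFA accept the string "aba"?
Start in q0.
Read 'a': q0 → q1
Read 'b': q1 → q2
Read 'a': q2 → q1
Final state q1 is not accepting, so the string is rejected.

Final answer: No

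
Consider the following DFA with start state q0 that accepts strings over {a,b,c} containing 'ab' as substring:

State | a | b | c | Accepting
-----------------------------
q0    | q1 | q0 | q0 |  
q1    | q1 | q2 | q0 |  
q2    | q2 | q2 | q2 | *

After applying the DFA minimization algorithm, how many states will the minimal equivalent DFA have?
All 3 states are reachable from q0, so none can be removed as unreachable.
Table-filling: first mark every (accepting, non-accepting) pair as distinguishable (accepting: {q2}; non-accepting: {q0, q1}).
Round 1: (q0, q1) on 'b' go to q0 and q2, already distinguishable → mark.
Every pair of states is distinguishable, so the DFA is already minimal.
Equivalence classes: {q0}, {q1}, {q2} → 3 states.

Final answer: 3 states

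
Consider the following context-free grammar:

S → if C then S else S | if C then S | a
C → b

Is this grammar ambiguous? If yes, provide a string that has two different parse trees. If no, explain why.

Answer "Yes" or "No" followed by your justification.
The 'dangling else' can attach to either if. Two leftmost derivations of  if b then if b then a else a:
  (1) S ⇒ if C then S else S ⇒ if b then S else S ⇒ if b then if C then S else S ⇒ if b then if b then S else S ⇒ if b then if b then a else S ⇒ if b then if b then a else a   (else belongs to the outer if)
  (2) S ⇒ if C then S ⇒ if b then S ⇒ if b then if C then S else S ⇒ if b then if b then S else S ⇒ if b then if b then a else S ⇒ if b then if b then a else a   (else belongs to the inner if)
Two distinct parse trees for the same string, so the grammar is ambiguous.

Final answer: Yes - the string 'if b then if b then a else a' has two distinct leftmost derivations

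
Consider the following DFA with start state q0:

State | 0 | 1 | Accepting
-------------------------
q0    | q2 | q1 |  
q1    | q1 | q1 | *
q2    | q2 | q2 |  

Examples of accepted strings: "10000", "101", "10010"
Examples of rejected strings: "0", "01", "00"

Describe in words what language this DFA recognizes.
non-empty binary strings starting with 1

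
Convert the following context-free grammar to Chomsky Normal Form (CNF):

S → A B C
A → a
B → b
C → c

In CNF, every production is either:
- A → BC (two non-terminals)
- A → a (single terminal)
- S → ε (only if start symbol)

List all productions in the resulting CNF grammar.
The grammar has no ε-productions or unit productions to eliminate.
A → a is already in CNF (single terminal) – keep it.
B → b is already in CNF (single terminal) – keep it.
C → c is already in CNF (single terminal) – keep it.
S → A B C has 3 symbols on the right: break it into binary productions S → A X0, X0 → B C.
Resulting CNF grammar (5 productions): A → a; B → b; C → c; S → A X0; X0 → B C

Final answer: A → a; B → b; C → c; S → A X0; X0 → B C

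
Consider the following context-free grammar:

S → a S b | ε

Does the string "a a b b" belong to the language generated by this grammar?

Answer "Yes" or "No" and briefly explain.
A derivation exists: S ⇒ a S b ⇒ a a S b b ⇒ a a b b (using S → a S b twice, then S → ε).

Final answer: Yes - a valid derivation exists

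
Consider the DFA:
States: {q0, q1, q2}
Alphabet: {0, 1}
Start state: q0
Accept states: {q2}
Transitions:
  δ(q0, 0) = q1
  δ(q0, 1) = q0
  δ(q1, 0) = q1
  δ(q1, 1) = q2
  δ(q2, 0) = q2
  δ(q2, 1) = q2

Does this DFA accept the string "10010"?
Processing string "10010":
  q0 --1--> q0
  q0 --0--> q1
  q1 --0--> q1
  q1 --1--> q2
  q2 --0--> q2
Final state: q2
Accept states: {q2}
q2 is an accept state, so the string is accepted.

Final answer: Yes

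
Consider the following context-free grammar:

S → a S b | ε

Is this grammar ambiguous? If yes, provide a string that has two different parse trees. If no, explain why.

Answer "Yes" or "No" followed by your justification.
At every step exactly one production applies: if the remaining string to generate is non-empty it starts with a and ends with b, forcing S → a S b; if it is empty, S → ε is forced. Hence each string a^n b^n has exactly one derivation (S → a S b applied n times, then S → ε) and one parse tree.

Final answer: No - the grammar is unambiguous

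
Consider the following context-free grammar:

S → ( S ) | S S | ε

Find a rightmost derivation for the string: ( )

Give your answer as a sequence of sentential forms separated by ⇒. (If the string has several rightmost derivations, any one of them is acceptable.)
Start with S.
Step 1: the rightmost non-terminal is S; apply S → ( S ):  ( S )
Step 2: the rightmost non-terminal is S; apply S → ε:  ( )

Final answer: S ⇒ ( S ) ⇒ ( )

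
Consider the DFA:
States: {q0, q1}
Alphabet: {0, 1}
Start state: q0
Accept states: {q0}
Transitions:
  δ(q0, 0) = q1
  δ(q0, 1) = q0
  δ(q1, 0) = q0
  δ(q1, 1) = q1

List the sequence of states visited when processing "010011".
Starting at q0
Read '0': q0 -> q1
Read '1': q1 -> q1
Read '0': q1 -> q0
Read '0': q0 -> q1
Read '1': q1 -> q1
Read '1': q1 -> q1

Final answer: q0 -> q1 -> q1 -> q0 -> q1 -> q1 -> q1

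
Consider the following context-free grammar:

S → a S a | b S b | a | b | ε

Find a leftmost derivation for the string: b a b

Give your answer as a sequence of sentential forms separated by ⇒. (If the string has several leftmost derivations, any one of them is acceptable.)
Start with S.
Step 1: the leftmost non-terminal is S; apply S → b S b:  b S b
Step 2: the leftmost non-terminal is S; apply S → a:  b a b

Final answer: S ⇒ b S b ⇒ b a b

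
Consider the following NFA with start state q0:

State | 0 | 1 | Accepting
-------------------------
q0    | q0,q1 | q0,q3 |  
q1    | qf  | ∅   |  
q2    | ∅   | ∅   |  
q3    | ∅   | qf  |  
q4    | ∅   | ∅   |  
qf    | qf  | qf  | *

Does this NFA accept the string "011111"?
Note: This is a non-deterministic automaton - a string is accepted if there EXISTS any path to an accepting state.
Track the set of states the NFA could be in: start {q0}
Read '0': {q0} → {q0, q1}
Read '1': {q0, q1} → {q0, q3}
Read '1': {q0, q3} → {q0, q3, qf}
Read '1': {q0, q3, qf} → {q0, q3, qf}
Read '1': {q0, q3, qf} → {q0, q3, qf}
Read '1': {q0, q3, qf} → {q0, q3, qf}
Final set {q0, q3, qf} contains accepting state(s) {qf} → accepted.

Final answer: Yes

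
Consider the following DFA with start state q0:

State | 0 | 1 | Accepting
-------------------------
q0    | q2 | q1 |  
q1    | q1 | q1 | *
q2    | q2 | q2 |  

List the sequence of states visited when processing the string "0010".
q0 → q2 → q2 → q2 → q2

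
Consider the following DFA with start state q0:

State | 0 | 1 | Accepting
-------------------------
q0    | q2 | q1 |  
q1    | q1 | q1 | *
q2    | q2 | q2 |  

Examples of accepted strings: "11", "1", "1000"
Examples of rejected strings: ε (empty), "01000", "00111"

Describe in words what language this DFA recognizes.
non-empty binary strings starting with 1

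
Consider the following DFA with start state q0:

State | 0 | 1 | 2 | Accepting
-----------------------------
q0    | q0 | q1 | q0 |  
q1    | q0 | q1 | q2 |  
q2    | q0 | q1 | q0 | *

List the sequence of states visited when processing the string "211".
q0 → q0 → q1 → q1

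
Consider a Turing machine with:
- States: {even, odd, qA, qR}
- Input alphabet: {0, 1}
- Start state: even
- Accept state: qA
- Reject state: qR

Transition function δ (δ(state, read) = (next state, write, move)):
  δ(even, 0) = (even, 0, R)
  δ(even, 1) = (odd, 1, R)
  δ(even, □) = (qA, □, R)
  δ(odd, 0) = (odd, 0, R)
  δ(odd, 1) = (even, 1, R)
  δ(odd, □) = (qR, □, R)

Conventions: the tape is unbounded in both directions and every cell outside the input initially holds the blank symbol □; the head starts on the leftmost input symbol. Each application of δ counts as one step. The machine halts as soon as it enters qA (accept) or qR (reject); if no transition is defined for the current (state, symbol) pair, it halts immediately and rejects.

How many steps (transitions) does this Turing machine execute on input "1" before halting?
Step 0: [even]1 (head at position 0)
Step 1: δ(even, 1) = (odd, 1, R)  ⊢  1[odd]□ (head at position 1)
Step 2: δ(odd, □) = (qR, □, R)  ⊢  1□[qR]□ (head at position 2)
The machine is in qR, so it halts and rejects.
Number of transitions executed: 2.

Final answer: 2 steps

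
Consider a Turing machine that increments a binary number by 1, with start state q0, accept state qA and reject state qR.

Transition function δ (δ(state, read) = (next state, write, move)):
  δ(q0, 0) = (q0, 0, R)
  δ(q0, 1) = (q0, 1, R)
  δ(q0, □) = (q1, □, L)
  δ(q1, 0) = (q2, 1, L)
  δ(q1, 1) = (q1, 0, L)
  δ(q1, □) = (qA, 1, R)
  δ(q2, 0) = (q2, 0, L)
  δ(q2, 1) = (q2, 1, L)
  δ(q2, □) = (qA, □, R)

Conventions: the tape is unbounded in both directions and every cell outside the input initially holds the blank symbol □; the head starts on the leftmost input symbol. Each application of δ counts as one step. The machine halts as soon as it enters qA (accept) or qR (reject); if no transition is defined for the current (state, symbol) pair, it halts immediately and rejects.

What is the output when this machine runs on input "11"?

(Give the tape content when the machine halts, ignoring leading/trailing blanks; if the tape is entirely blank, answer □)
Step 0: [q0]11 (head at position 0)
Step 1: δ(q0, 1) = (q0, 1, R)  ⊢  1[q0]1 (head at position 1)
Step 2: δ(q0, 1) = (q0, 1, R)  ⊢  11[q0]□ (head at position 2)
Step 3: δ(q0, □) = (q1, □, L)  ⊢  1[q1]1□ (head at position 1)
Step 4: δ(q1, 1) = (q1, 0, L)  ⊢  [q1]10□ (head at position 0)
Step 5: δ(q1, 1) = (q1, 0, L)  ⊢  [q1]□00□ (head at position -1)
Step 6: δ(q1, □) = (qA, 1, R)  ⊢  1[qA]00□ (head at position 0)
The machine is in qA, so it halts and accepts.
Tape content when halted (ignoring surrounding blanks): 100

Final answer: Output: 100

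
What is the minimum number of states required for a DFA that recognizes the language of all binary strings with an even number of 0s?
Language: binary strings with an even number of 0s
Lower bound (Myhill–Nerode): the prefixes ε, 0 are pairwise distinguishable:
  ε vs 0: suffix ε distinguishes them (ε has zero 0s (accepted), 0 has one 0 (rejected))
So any DFA needs at least 2 states.
Upper bound: a DFA with 2 states exists (one state per class above).
Minimum states: 2

Final answer: 2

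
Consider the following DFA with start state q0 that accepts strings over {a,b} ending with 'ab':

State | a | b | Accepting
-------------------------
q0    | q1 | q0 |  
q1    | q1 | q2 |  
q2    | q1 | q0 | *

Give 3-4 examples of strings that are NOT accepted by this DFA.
Any strings that end in a non-accepting state work; for example:
"a": q0 → q1; q1 is not accepting → rejected
"aa": q0 → q1 → q1; q1 is not accepting → rejected
"aaaa": q0 → q1 → q1 → q1 → q1; q1 is not accepting → rejected
"aabb": q0 → q1 → q1 → q2 → q0; q0 is not accepting → rejected

Final answer: "a", "aa", "aaaa", "aabb"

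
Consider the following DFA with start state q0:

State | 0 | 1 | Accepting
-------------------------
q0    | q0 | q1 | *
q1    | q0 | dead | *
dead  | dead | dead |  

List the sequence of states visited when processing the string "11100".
q0 → q1 → dead → dead → dead → dead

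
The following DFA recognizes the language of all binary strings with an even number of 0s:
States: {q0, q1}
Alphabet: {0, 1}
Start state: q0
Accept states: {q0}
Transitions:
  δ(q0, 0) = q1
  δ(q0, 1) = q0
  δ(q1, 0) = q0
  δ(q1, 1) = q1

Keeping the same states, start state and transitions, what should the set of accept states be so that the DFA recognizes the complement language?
The DFA is complete (every state has a transition on every symbol), so the complement
is recognized by the same DFA with accepting and non-accepting states swapped.
Original accept states: {q0}
Complement accept states = All states - Original accept states
= {q0, q1} - {q0}
= {q1}
Complement language: strings with an ODD number of 0s

Final answer: {q1}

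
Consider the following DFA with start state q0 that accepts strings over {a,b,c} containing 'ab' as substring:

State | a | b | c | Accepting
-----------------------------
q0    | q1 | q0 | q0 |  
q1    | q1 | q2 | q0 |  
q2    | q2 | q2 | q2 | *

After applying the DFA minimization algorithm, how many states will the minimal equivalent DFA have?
All 3 states are reachable from q0, so none can be removed as unreachable.
Table-filling: first mark every (accepting, non-accepting) pair as distinguishable (accepting: {q2}; non-accepting: {q0, q1}).
Round 1: (q0, q1) on 'b' go to q0 and q2, already distinguishable → mark.
Every pair of states is distinguishable, so the DFA is already minimal.
Equivalence classes: {q0}, {q1}, {q2} → 3 states.

Final answer: 3 states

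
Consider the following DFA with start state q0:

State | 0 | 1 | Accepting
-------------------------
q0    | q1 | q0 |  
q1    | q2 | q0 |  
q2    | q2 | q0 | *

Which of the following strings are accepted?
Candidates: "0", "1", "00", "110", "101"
"0": q0 → q1; q1 is not accepting → rejected
"1": q0 → q0; q0 is not accepting → rejected
"00": q0 → q1 → q2; q2 is accepting → accepted
"110": q0 → q0 → q0 → q1; q1 is not accepting → rejected
"101": q0 → q0 → q1 → q0; q0 is not accepting → rejected

Final answer: "00"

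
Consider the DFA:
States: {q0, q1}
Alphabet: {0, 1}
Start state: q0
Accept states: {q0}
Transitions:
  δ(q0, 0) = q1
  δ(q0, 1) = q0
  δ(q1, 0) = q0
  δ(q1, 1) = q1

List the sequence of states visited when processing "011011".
Starting at q0
Read '0': q0 -> q1
Read '1': q1 -> q1
Read '1': q1 -> q1
Read '0': q1 -> q0
Read '1': q0 -> q0
Read '1': q0 -> q0

Final answer: q0 -> q1 -> q1 -> q1 -> q0 -> q0 -> q0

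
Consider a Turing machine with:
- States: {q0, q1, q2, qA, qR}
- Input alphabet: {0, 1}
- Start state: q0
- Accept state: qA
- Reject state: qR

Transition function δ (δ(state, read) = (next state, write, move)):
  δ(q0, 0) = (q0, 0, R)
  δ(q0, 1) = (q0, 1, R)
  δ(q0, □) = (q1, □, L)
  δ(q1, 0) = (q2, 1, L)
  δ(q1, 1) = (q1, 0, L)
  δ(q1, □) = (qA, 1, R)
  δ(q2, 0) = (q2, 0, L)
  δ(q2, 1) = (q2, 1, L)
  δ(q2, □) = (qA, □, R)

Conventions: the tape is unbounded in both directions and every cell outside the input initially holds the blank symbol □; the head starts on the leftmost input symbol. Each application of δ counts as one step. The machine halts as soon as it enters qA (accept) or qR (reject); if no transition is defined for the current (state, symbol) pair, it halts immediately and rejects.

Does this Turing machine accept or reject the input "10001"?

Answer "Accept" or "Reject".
Step 0: [q0]10001 (head at position 0)
Step 1: δ(q0, 1) = (q0, 1, R)  ⊢  1[q0]0001 (head at position 1)
Step 2: δ(q0, 0) = (q0, 0, R)  ⊢  10[q0]001 (head at position 2)
Step 3: δ(q0, 0) = (q0, 0, R)  ⊢  100[q0]01 (head at position 3)
Step 4: δ(q0, 0) = (q0, 0, R)  ⊢  1000[q0]1 (head at position 4)
Step 5: δ(q0, 1) = (q0, 1, R)  ⊢  10001[q0]□ (head at position 5)
Step 6: δ(q0, □) = (q1, □, L)  ⊢  1000[q1]1□ (head at position 4)
Step 7: δ(q1, 1) = (q1, 0, L)  ⊢  100[q1]00□ (head at position 3)
Step 8: δ(q1, 0) = (q2, 1, L)  ⊢  10[q2]010□ (head at position 2)
Step 9: δ(q2, 0) = (q2, 0, L)  ⊢  1[q2]0010□ (head at position 1)
Step 10: δ(q2, 0) = (q2, 0, L)  ⊢  [q2]10010□ (head at position 0)
Step 11: δ(q2, 1) = (q2, 1, L)  ⊢  [q2]□10010□ (head at position -1)
Step 12: δ(q2, □) = (qA, □, R)  ⊢  □[qA]10010□ (head at position 0)
The machine is in qA, so it halts and accepts.

Final answer: Accept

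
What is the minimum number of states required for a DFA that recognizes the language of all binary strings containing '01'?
Language: binary strings containing '01'
Lower bound (Myhill–Nerode): the prefixes ε, 0, 01 are pairwise distinguishable:
  ε vs 01: suffix ε distinguishes them (ε is rejected, 01 is accepted)
  0 vs 01: suffix ε distinguishes them (0 is rejected, 01 is accepted)
  ε vs 0: suffix 1 distinguishes them (ε·1 = 1 is rejected, 0·1 = 01 is accepted)
So any DFA needs at least 3 states.
Upper bound: a DFA with 3 states exists (one state per class above: 'no progress', 'last symbol 0', and 'seen 01' (accepting sink)).
Minimum states: 3

Final answer: 3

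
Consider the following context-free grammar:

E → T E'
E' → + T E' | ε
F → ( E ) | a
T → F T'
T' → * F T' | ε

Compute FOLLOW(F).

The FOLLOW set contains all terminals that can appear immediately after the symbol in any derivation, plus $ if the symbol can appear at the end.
Useful FIRST sets: FIRST(E') = {+, ε}, FIRST(T') = {*, ε} (both E' and T' are nullable).
FOLLOW(E): E is the start symbol → $; E appears in F → ( E ) followed by ')' → FOLLOW(E) = {), $}.
FOLLOW(E'): E' appears at the right end of E → T E' and of E' → + T E', so FOLLOW(E') ⊇ FOLLOW(E) (the second occurrence adds nothing new). FOLLOW(E') = {), $}.
FOLLOW(T): in E → T E' and E' → + T E', T is followed by E': add FIRST(E') minus ε = {+}; since E' is nullable, also add FOLLOW(E) and FOLLOW(E') = {), $}. FOLLOW(T) = {+, ), $}.
FOLLOW(T'): T' appears at the right end of T → F T' and of T' → * F T', so FOLLOW(T') = FOLLOW(T) = {+, ), $}.
FOLLOW(F): in T → F T' and T' → * F T', F is followed by T': add FIRST(T') minus ε = {*}; since T' is nullable, also add FOLLOW(T) and FOLLOW(T') = {+, ), $}. FOLLOW(F) = {*, +, ), $}.

Final answer: {$, ), *, +}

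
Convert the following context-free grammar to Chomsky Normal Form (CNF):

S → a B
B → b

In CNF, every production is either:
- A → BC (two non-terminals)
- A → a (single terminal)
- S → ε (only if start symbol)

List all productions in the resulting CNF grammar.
The grammar has no ε-productions or unit productions to eliminate.
S → a B has terminal a in a right-hand side of length ≥ 2: introduce T_a → a and use T_a in place of a.
B → b is already in CNF (single terminal) – keep it.
S → a B becomes S → T_a B.
Resulting CNF grammar (3 productions): T_a → a; B → b; S → T_a B

Final answer: T_a → a; B → b; S → T_a B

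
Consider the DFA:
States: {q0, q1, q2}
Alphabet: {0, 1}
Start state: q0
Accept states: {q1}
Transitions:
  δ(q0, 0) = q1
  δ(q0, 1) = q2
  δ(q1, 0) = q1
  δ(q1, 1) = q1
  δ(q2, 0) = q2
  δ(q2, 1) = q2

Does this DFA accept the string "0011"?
Processing string "0011":
  q0 --0--> q1
  q1 --0--> q1
  q1 --1--> q1
  q1 --1--> q1
Final state: q1
Accept states: {q1}
q1 is an accept state, so the string is accepted.

Final answer: Yes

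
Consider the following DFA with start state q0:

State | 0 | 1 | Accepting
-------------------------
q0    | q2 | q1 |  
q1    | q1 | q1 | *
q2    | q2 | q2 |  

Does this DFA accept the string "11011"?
Start in q0.
Read '1': q0 → q1
Read '1': q1 → q1
Read '0': q1 → q1
Read '1': q1 → q1
Read '1': q1 → q1
Final state q1 is accepting, so the string is accepted.

Final answer: Yes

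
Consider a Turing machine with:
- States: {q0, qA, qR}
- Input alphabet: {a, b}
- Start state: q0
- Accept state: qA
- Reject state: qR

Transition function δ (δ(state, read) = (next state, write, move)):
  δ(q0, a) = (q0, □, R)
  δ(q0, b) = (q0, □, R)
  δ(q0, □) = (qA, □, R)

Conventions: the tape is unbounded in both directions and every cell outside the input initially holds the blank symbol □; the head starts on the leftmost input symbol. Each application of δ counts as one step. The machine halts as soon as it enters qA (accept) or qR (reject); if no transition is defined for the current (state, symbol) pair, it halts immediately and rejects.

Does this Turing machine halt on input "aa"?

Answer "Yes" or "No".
Step 0: [q0]aa (head at position 0)
Step 1: δ(q0, a) = (q0, □, R)  ⊢  □[q0]a (head at position 1)
Step 2: δ(q0, a) = (q0, □, R)  ⊢  □□[q0]□ (head at position 2)
Step 3: δ(q0, □) = (qA, □, R)  ⊢  □□□[qA]□ (head at position 3)
The machine is in qA, so it halts and accepts.
It halts after 3 steps.

Final answer: Yes - halts after 3 steps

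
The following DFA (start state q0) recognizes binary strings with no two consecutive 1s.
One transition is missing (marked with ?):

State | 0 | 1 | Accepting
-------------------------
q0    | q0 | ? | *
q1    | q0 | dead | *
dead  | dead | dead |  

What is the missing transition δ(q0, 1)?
q1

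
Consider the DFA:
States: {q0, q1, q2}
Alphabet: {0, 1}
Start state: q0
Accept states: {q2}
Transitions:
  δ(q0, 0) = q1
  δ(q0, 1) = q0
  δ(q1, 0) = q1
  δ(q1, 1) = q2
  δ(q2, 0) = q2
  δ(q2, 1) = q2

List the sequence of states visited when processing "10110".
Starting at q0
Read '1': q0 -> q0
Read '0': q0 -> q1
Read '1': q1 -> q2
Read '1': q2 -> q2
Read '0': q2 -> q2

Final answer: q0 -> q0 -> q1 -> q2 -> q2 -> q2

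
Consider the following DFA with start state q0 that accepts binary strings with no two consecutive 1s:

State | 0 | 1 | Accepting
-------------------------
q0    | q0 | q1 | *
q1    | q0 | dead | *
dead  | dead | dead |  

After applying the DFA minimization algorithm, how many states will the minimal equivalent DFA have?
All 3 states are reachable from q0, so none can be removed as unreachable.
Table-filling: first mark every (accepting, non-accepting) pair as distinguishable (accepting: {q0, q1}; non-accepting: {dead}).
Round 1: (q0, q1) on '1' go to q1 and dead, already distinguishable → mark.
Every pair of states is distinguishable, so the DFA is already minimal.
Equivalence classes: {q0}, {q1}, {dead} → 3 states.

Final answer: 3 states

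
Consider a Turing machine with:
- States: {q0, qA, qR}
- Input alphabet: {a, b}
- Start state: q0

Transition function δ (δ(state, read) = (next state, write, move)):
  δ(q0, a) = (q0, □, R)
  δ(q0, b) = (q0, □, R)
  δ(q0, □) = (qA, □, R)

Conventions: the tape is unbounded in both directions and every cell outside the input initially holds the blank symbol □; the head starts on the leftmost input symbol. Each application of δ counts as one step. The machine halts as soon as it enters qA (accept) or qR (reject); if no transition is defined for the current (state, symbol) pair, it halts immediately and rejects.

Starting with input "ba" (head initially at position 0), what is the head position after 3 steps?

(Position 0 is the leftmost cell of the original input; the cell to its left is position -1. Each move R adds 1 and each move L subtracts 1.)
Step 0: [q0]ba (head at position 0)
Step 1: δ(q0, b) = (q0, □, R)  ⊢  □[q0]a (head at position 1)
Step 2: δ(q0, a) = (q0, □, R)  ⊢  □□[q0]□ (head at position 2)
Step 3: δ(q0, □) = (qA, □, R)  ⊢  □□□[qA]□ (head at position 3)
Head position after 3 steps: 3

Final answer: Position 3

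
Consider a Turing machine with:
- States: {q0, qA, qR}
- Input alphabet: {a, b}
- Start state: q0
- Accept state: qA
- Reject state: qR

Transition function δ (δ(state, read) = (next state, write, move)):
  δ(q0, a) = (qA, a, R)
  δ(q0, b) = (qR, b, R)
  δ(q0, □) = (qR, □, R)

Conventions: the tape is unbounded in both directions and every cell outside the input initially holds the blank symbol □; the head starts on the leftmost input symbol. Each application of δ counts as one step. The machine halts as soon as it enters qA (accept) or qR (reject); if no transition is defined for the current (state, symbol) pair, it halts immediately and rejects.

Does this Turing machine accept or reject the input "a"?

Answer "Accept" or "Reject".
Step 0: [q0]a (head at position 0)
Step 1: δ(q0, a) = (qA, a, R)  ⊢  a[qA]□ (head at position 1)
The machine is in qA, so it halts and accepts.

Final answer: Accept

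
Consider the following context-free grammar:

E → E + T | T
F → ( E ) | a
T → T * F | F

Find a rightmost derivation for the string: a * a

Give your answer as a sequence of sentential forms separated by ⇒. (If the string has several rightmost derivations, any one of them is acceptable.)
Start with E.
Step 1: the rightmost non-terminal is E; apply E → T:  T
Step 2: the rightmost non-terminal is T; apply T → T * F:  T * F
Step 3: the rightmost non-terminal is F; apply F → a:  T * a
Step 4: the rightmost non-terminal is T; apply T → F:  F * a
Step 5: the rightmost non-terminal is F; apply F → a:  a * a

Final answer: E ⇒ T ⇒ T * F ⇒ T * a ⇒ F * a ⇒ a * a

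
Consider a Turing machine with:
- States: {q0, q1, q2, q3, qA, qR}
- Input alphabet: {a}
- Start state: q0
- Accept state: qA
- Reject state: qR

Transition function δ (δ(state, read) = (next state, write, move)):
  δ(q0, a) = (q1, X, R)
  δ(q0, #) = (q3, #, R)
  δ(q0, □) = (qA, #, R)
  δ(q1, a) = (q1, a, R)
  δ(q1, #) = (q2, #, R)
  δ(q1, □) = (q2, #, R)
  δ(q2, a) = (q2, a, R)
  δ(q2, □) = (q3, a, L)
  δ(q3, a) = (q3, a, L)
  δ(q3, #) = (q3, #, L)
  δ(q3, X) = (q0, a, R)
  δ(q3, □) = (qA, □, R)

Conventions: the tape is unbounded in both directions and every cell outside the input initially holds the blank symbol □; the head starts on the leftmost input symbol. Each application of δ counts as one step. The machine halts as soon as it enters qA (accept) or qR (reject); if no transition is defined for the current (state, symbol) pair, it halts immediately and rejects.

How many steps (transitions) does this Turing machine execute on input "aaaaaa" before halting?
Trace (configuration after each step, as tape_left[state]tape_right with head position):
Step 0: [q0]aaaaaa (head at position 0)
Step 1: X[q1]aaaaa (head 1)
Step 2: Xa[q1]aaaa (head 2)
Step 3: Xaa[q1]aaa (head 3)
Step 4: Xaaa[q1]aa (head 4)
Step 5: Xaaaa[q1]a (head 5)
Step 6: Xaaaaa[q1]□ (head 6)
Step 7: Xaaaaa#[q2]□ (head 7)
Step 8: Xaaaaa[q3]#a (head 6)
Step 9: Xaaaa[q3]a#a (head 5)
Step 10: Xaaa[q3]aa#a (head 4)
Step 11: Xaa[q3]aaa#a (head 3)
Step 12: Xa[q3]aaaa#a (head 2)
Step 13: X[q3]aaaaa#a (head 1)
Step 14: [q3]Xaaaaa#a (head 0)
Step 15: a[q0]aaaaa#a (head 1)
Step 16: aX[q1]aaaa#a (head 2)
Step 17: aXa[q1]aaa#a (head 3)
Step 18: aXaa[q1]aa#a (head 4)
Step 19: aXaaa[q1]a#a (head 5)
Step 20: aXaaaa[q1]#a (head 6)
Step 21: aXaaaa#[q2]a (head 7)
Step 22: aXaaaa#a[q2]□ (head 8)
Step 23: aXaaaa#[q3]aa (head 7)
Step 24: aXaaaa[q3]#aa (head 6)
Step 25: aXaaa[q3]a#aa (head 5)
Step 26: aXaa[q3]aa#aa (head 4)
Step 27: aXa[q3]aaa#aa (head 3)
Step 28: aX[q3]aaaa#aa (head 2)
Step 29: a[q3]Xaaaa#aa (head 1)
Step 30: aa[q0]aaaa#aa (head 2)
Step 31: aaX[q1]aaa#aa (head 3)
Step 32: aaXa[q1]aa#aa (head 4)
Step 33: aaXaa[q1]a#aa (head 5)
Step 34: aaXaaa[q1]#aa (head 6)
Step 35: aaXaaa#[q2]aa (head 7)
Step 36: aaXaaa#a[q2]a (head 8)
Step 37: aaXaaa#aa[q2]□ (head 9)
Step 38: aaXaaa#a[q3]aa (head 8)
Step 39: aaXaaa#[q3]aaa (head 7)
Step 40: aaXaaa[q3]#aaa (head 6)
Step 41: aaXaa[q3]a#aaa (head 5)
Step 42: aaXa[q3]aa#aaa (head 4)
Step 43: aaX[q3]aaa#aaa (head 3)
Step 44: aa[q3]Xaaa#aaa (head 2)
Step 45: aaa[q0]aaa#aaa (head 3)
Step 46: aaaX[q1]aa#aaa (head 4)
Step 47: aaaXa[q1]a#aaa (head 5)
Step 48: aaaXaa[q1]#aaa (head 6)
Step 49: aaaXaa#[q2]aaa (head 7)
Step 50: aaaXaa#a[q2]aa (head 8)
Step 51: aaaXaa#aa[q2]a (head 9)
Step 52: aaaXaa#aaa[q2]□ (head 10)
Step 53: aaaXaa#aa[q3]aa (head 9)
Step 54: aaaXaa#a[q3]aaa (head 8)
Step 55: aaaXaa#[q3]aaaa (head 7)
Step 56: aaaXaa[q3]#aaaa (head 6)
Step 57: aaaXa[q3]a#aaaa (head 5)
Step 58: aaaX[q3]aa#aaaa (head 4)
Step 59: aaa[q3]Xaa#aaaa (head 3)
Step 60: aaaa[q0]aa#aaaa (head 4)
Step 61: aaaaX[q1]a#aaaa (head 5)
Step 62: aaaaXa[q1]#aaaa (head 6)
Step 63: aaaaXa#[q2]aaaa (head 7)
Step 64: aaaaXa#a[q2]aaa (head 8)
Step 65: aaaaXa#aa[q2]aa (head 9)
Step 66: aaaaXa#aaa[q2]a (head 10)
Step 67: aaaaXa#aaaa[q2]□ (head 11)
Step 68: aaaaXa#aaa[q3]aa (head 10)
Step 69: aaaaXa#aa[q3]aaa (head 9)
Step 70: aaaaXa#a[q3]aaaa (head 8)
Step 71: aaaaXa#[q3]aaaaa (head 7)
Step 72: aaaaXa[q3]#aaaaa (head 6)
Step 73: aaaaX[q3]a#aaaaa (head 5)
Step 74: aaaa[q3]Xa#aaaaa (head 4)
Step 75: aaaaa[q0]a#aaaaa (head 5)
Step 76: aaaaaX[q1]#aaaaa (head 6)
Step 77: aaaaaX#[q2]aaaaa (head 7)
Step 78: aaaaaX#a[q2]aaaa (head 8)
Step 79: aaaaaX#aa[q2]aaa (head 9)
Step 80: aaaaaX#aaa[q2]aa (head 10)
Step 81: aaaaaX#aaaa[q2]a (head 11)
Step 82: aaaaaX#aaaaa[q2]□ (head 12)
Step 83: aaaaaX#aaaa[q3]aa (head 11)
Step 84: aaaaaX#aaa[q3]aaa (head 10)
Step 85: aaaaaX#aa[q3]aaaa (head 9)
Step 86: aaaaaX#a[q3]aaaaa (head 8)
Step 87: aaaaaX#[q3]aaaaaa (head 7)
Step 88: aaaaaX[q3]#aaaaaa (head 6)
Step 89: aaaaa[q3]X#aaaaaa (head 5)
Step 90: aaaaaa[q0]#aaaaaa (head 6)
Step 91: aaaaaa#[q3]aaaaaa (head 7)
Step 92: aaaaaa[q3]#aaaaaa (head 6)
Step 93: aaaaa[q3]a#aaaaaa (head 5)
Step 94: aaaa[q3]aa#aaaaaa (head 4)
Step 95: aaa[q3]aaa#aaaaaa (head 3)
Step 96: aa[q3]aaaa#aaaaaa (head 2)
Step 97: a[q3]aaaaa#aaaaaa (head 1)
Step 98: [q3]aaaaaa#aaaaaa (head 0)
Step 99: [q3]□aaaaaa#aaaaaa (head -1)
Step 100: □[qA]aaaaaa#aaaaaa (head 0)
The machine is in qA, so it halts and accepts.
Number of transitions executed: 100.

Final answer: 100 steps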